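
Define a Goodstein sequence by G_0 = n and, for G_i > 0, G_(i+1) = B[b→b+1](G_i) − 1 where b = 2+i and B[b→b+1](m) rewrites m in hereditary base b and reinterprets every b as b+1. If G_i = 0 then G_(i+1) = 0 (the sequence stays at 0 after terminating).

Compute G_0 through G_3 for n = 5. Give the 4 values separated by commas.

5, 27, 255, 467

G_0=5  [base 2] 2^2 + 1  →[2↦3]→  3^3 + 1 = 28  −1 ⇒ G_1=27
G_1=27  [base 3] 3^3  →[3↦4]→  4^4 = 256  −1 ⇒ G_2=255
G_2=255  [base 4] 3·4^3 + 3·4^2 + 3·4 + 3  →[4↦5]→  3·5^3 + 3·5^2 + 3·5 + 3 = 468  −1 ⇒ G_3=467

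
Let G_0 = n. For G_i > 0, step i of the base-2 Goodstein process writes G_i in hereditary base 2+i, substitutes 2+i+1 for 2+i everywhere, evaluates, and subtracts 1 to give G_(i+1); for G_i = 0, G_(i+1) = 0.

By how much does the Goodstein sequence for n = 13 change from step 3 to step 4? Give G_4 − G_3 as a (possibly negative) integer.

13 —HB2→ 2^(2 + 1) + 2^2 + 1 —bump→ 3^(3 + 1) + 3^3 + 1 = 109 —(−1)→ 108
108 —HB3→ 3^(3 + 1) + 3^3 —bump→ 4^(4 + 1) + 4^4 = 1280 —(−1)→ 1279
1279 —HB4→ 4^(4 + 1) + 3·4^3 + 3·4^2 + 3·4 + 3 —bump→ 5^(5 + 1) + 3·5^3 + 3·5^2 + 3·5 + 3 = 16093 —(−1)→ 16092
16092 —HB5→ 5^(5 + 1) + 3·5^3 + 3·5^2 + 3·5 + 2 —bump→ 6^(6 + 1) + 3·6^3 + 3·6^2 + 3·6 + 2 = 280712 —(−1)→ 280711

264619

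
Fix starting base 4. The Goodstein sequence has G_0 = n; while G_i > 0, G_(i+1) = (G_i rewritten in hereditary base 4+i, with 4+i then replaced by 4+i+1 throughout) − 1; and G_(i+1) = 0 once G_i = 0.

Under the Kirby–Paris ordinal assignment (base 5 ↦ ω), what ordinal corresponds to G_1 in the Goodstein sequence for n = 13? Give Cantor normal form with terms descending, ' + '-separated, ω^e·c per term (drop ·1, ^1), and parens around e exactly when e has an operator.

ω·3

i=0: 13 = 3·4 + 1 (b=4); 4→5: 3·5 + 1 = 16; 16−1 = 15
i=1: 15 = 3·5 (b=5); 5→6: 3·6 = 18; 18−1 = 17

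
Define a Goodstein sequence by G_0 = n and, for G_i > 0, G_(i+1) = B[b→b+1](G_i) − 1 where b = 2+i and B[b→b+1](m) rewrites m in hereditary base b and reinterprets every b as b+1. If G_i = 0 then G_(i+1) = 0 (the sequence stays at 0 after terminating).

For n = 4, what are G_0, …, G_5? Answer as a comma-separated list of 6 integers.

4, 26, 41, 60, 83, 109

4 —HB2→ 2^2 —bump→ 3^3 = 27 —(−1)→ 26
26 —HB3→ 2·3^2 + 2·3 + 2 —bump→ 2·4^2 + 2·4 + 2 = 42 —(−1)→ 41
41 —HB4→ 2·4^2 + 2·4 + 1 —bump→ 2·5^2 + 2·5 + 1 = 61 —(−1)→ 60
60 —HB5→ 2·5^2 + 2·5 —bump→ 2·6^2 + 2·6 = 84 —(−1)→ 83
83 —HB6→ 2·6^2 + 6 + 5 —bump→ 2·7^2 + 7 + 5 = 110 —(−1)→ 109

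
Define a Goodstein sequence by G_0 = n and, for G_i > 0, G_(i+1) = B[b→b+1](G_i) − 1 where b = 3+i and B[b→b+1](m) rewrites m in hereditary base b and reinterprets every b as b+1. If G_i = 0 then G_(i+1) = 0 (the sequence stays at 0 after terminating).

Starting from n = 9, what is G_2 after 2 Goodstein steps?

17

G_0=9  [base 3] 3^2  →[3↦4]→  4^2 = 16  −1 ⇒ G_1=15
G_1=15  [base 4] 3·4 + 3  →[4↦5]→  3·5 + 3 = 18  −1 ⇒ G_2=17
G_2=17  [base 5] 3·5 + 2  →[5↦6]→  3·6 + 2 = 20  −1 ⇒ G_3=19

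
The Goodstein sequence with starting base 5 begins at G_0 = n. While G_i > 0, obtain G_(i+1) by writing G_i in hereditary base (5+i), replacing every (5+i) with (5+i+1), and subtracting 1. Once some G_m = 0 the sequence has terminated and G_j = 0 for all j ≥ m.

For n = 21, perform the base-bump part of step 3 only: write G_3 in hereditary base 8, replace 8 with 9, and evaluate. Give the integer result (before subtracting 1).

step 0: 21 = 4·5 + 1; sub 6 for 5: 4·6 + 1; = 25; G_1 = 25−1 = 24
step 1: 24 = 4·6; sub 7 for 6: 4·7; = 28; G_2 = 28−1 = 27
step 2: 27 = 3·7 + 6; sub 8 for 7: 3·8 + 6; = 30; G_3 = 30−1 = 29
step 3: 29 = 3·8 + 5; sub 9 for 8: 3·9 + 5; = 32; G_4 = 32−1 = 31

32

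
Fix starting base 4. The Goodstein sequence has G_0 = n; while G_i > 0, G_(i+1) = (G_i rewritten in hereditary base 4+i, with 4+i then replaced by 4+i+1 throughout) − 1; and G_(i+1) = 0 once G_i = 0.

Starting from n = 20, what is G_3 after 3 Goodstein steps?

51

G_0 = 20. HB_4(20) = 4^2 + 4. Bump = 30. G_1 = 29.
G_1 = 29. HB_5(29) = 5^2 + 4. Bump = 40. G_2 = 39.
G_2 = 39. HB_6(39) = 6^2 + 3. Bump = 52. G_3 = 51.
G_3 = 51. HB_7(51) = 7^2 + 2. Bump = 66. G_4 = 65.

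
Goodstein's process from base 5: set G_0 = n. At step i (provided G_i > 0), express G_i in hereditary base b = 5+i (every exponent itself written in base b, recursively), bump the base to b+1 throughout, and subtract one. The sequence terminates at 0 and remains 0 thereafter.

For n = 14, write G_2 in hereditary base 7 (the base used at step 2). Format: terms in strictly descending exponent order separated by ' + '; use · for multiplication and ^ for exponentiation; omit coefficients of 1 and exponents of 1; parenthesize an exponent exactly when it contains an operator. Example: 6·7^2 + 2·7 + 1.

2·7 + 2

i=0: 14 = 2·5 + 4 (b=5); 5→6: 2·6 + 4 = 16; 16−1 = 15
i=1: 15 = 2·6 + 3 (b=6); 6→7: 2·7 + 3 = 17; 17−1 = 16
i=2: 16 = 2·7 + 2 (b=7); 7→8: 2·8 + 2 = 18; 18−1 = 17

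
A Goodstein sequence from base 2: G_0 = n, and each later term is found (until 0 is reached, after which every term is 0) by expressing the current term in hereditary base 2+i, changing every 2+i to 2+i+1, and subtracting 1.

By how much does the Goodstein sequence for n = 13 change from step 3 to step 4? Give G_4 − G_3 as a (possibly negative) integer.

(0) 13|_2 = 2^(2 + 1) + 2^2 + 1 ↦ 3^(3 + 1) + 3^3 + 1|_3 = 109 ⇒ 108
(1) 108|_3 = 3^(3 + 1) + 3^3 ↦ 4^(4 + 1) + 4^4|_4 = 1280 ⇒ 1279
(2) 1279|_4 = 4^(4 + 1) + 3·4^3 + 3·4^2 + 3·4 + 3 ↦ 5^(5 + 1) + 3·5^3 + 3·5^2 + 3·5 + 3|_5 = 16093 ⇒ 16092
(3) 16092|_5 = 5^(5 + 1) + 3·5^3 + 3·5^2 + 3·5 + 2 ↦ 6^(6 + 1) + 3·6^3 + 3·6^2 + 3·6 + 2|_6 = 280712 ⇒ 280711

264619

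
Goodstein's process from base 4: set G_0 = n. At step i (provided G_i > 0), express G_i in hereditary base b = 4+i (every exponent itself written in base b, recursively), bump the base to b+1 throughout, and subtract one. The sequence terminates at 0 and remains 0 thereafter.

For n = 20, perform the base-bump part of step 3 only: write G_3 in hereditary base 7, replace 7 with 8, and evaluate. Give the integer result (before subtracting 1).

66

i=0: 20 = 4^2 + 4 (b=4); 4→5: 5^2 + 5 = 30; 30−1 = 29
i=1: 29 = 5^2 + 4 (b=5); 5→6: 6^2 + 4 = 40; 40−1 = 39
i=2: 39 = 6^2 + 3 (b=6); 6→7: 7^2 + 3 = 52; 52−1 = 51
i=3: 51 = 7^2 + 2 (b=7); 7→8: 8^2 + 2 = 66; 66−1 = 65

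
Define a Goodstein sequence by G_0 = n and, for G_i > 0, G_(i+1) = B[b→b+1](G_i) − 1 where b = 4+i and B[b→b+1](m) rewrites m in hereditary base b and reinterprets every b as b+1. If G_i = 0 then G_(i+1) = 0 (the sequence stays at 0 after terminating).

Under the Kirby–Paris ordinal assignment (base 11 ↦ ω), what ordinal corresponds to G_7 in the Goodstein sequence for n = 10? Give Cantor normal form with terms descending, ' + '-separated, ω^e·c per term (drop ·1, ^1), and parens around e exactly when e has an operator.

10 —HB4→ 2·4 + 2 —bump→ 2·5 + 2 = 12 —(−1)→ 11
11 —HB5→ 2·5 + 1 —bump→ 2·6 + 1 = 13 —(−1)→ 12
12 —HB6→ 2·6 —bump→ 2·7 = 14 —(−1)→ 13
13 —HB7→ 7 + 6 —bump→ 8 + 6 = 14 —(−1)→ 13
13 —HB8→ 8 + 5 —bump→ 9 + 5 = 14 —(−1)→ 13
13 —HB9→ 9 + 4 —bump→ 10 + 4 = 14 —(−1)→ 13
13 —HB10→ 10 + 3 —bump→ 11 + 3 = 14 —(−1)→ 13
13 —HB11→ 11 + 2 —bump→ 12 + 2 = 14 —(−1)→ 13

ω + 2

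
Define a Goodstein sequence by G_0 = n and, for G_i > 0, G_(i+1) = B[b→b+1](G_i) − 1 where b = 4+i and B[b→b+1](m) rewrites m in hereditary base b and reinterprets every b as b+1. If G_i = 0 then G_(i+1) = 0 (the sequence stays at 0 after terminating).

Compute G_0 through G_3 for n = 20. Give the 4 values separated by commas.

20, 29, 39, 51

G_0 = 20. HB_4(20) = 4^2 + 4. Bump = 30. G_1 = 29.
G_1 = 29. HB_5(29) = 5^2 + 4. Bump = 40. G_2 = 39.
G_2 = 39. HB_6(39) = 6^2 + 3. Bump = 52. G_3 = 51.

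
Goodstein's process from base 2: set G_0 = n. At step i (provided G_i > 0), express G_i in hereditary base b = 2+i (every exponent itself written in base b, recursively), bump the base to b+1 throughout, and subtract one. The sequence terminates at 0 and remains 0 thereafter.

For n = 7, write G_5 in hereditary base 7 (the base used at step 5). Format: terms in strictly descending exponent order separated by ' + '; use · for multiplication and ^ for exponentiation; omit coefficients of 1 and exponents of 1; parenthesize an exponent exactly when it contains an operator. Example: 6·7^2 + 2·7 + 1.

i=0: 7 = 2^2 + 2 + 1 (b=2); 2→3: 3^3 + 3 + 1 = 31; 31−1 = 30
i=1: 30 = 3^3 + 3 (b=3); 3→4: 4^4 + 4 = 260; 260−1 = 259
i=2: 259 = 4^4 + 3 (b=4); 4→5: 5^5 + 3 = 3128; 3128−1 = 3127
i=3: 3127 = 5^5 + 2 (b=5); 5→6: 6^6 + 2 = 46658; 46658−1 = 46657
i=4: 46657 = 6^6 + 1 (b=6); 6→7: 7^7 + 1 = 823544; 823544−1 = 823543
i=5: 823543 = 7^7 (b=7); 7→8: 8^8 = 16777216; 16777216−1 = 16777215

7^7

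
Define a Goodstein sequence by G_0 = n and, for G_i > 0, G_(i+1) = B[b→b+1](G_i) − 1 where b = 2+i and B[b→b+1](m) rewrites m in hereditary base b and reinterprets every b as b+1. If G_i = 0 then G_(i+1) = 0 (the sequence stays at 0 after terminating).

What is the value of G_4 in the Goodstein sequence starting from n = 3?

1

[0] 3 ≡ 2 + 1 (base 2). Lift 3: 4. −1: 3.
[1] 3 ≡ 3 (base 3). Lift 4: 4. −1: 3.
[2] 3 ≡ 3 (base 4). Lift 5: 3. −1: 2.
[3] 2 ≡ 2 (base 5). Lift 6: 2. −1: 1.
[4] 1 ≡ 1 (base 6). Lift 7: 1. −1: 0.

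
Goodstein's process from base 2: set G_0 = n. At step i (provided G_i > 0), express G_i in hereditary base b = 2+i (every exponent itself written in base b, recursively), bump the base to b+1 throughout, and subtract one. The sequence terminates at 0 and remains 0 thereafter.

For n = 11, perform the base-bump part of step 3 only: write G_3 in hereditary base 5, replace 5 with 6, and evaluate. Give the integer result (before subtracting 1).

11 —HB2→ 2^(2 + 1) + 2 + 1 —bump→ 3^(3 + 1) + 3 + 1 = 85 —(−1)→ 84
84 —HB3→ 3^(3 + 1) + 3 —bump→ 4^(4 + 1) + 4 = 1028 —(−1)→ 1027
1027 —HB4→ 4^(4 + 1) + 3 —bump→ 5^(5 + 1) + 3 = 15628 —(−1)→ 15627
15627 —HB5→ 5^(5 + 1) + 2 —bump→ 6^(6 + 1) + 2 = 279938 —(−1)→ 279937

279938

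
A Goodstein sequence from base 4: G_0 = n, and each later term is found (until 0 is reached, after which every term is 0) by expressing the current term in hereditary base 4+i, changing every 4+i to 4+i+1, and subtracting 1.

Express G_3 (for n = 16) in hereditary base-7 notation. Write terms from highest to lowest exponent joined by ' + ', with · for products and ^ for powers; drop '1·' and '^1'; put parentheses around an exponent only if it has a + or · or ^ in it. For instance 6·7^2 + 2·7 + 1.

4·7 + 2

step 0: 16 = 4^2; sub 5 for 4: 5^2; = 25; G_1 = 25−1 = 24
step 1: 24 = 4·5 + 4; sub 6 for 5: 4·6 + 4; = 28; G_2 = 28−1 = 27
step 2: 27 = 4·6 + 3; sub 7 for 6: 4·7 + 3; = 31; G_3 = 31−1 = 30
step 3: 30 = 4·7 + 2; sub 8 for 7: 4·8 + 2; = 34; G_4 = 34−1 = 33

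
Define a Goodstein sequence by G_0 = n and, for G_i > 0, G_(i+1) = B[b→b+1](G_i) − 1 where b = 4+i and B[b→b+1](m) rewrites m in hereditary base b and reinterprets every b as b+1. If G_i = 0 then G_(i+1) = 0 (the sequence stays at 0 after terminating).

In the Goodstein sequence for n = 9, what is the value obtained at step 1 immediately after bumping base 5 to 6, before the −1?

step 0: 9 = 2·4 + 1; sub 5 for 4: 2·5 + 1; = 11; G_1 = 11−1 = 10
step 1: 10 = 2·5; sub 6 for 5: 2·6; = 12; G_2 = 12−1 = 11

12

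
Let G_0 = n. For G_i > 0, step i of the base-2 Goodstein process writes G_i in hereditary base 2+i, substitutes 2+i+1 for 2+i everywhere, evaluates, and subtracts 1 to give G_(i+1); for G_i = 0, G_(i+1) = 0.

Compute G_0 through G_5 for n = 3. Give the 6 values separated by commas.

3, 3, 3, 2, 1, 0

base 2: 3 = 2 + 1; at 3: 3 + 1 = 4; next = 3
base 3: 3 = 3; at 4: 4 = 4; next = 3
base 4: 3 = 3; at 5: 3 = 3; next = 2
base 5: 2 = 2; at 6: 2 = 2; next = 1
base 6: 1 = 1; at 7: 1 = 1; next = 0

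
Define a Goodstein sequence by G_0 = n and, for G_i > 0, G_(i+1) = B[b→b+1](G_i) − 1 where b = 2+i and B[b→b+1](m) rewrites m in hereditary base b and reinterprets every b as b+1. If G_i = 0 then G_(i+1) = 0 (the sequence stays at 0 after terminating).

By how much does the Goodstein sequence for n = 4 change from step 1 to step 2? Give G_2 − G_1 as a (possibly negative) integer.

[0] 4 ≡ 2^2 (base 2). Lift 3: 27. −1: 26.
[1] 26 ≡ 2·3^2 + 2·3 + 2 (base 3). Lift 4: 42. −1: 41.

15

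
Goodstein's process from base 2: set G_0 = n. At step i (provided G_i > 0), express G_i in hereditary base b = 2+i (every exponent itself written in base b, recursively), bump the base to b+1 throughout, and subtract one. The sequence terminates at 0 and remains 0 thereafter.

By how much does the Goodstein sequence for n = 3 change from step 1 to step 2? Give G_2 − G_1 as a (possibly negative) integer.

0

step 0: 3 = 2 + 1; sub 3 for 2: 3 + 1; = 4; G_1 = 4−1 = 3
step 1: 3 = 3; sub 4 for 3: 4; = 4; G_2 = 4−1 = 3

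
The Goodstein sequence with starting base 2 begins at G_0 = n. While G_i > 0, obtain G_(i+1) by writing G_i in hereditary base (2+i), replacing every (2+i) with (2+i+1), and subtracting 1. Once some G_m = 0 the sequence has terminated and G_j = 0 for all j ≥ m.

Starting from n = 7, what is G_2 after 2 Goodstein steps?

259

G_0=7  [base 2] 2^2 + 2 + 1  →[2↦3]→  3^3 + 3 + 1 = 31  −1 ⇒ G_1=30
G_1=30  [base 3] 3^3 + 3  →[3↦4]→  4^4 + 4 = 260  −1 ⇒ G_2=259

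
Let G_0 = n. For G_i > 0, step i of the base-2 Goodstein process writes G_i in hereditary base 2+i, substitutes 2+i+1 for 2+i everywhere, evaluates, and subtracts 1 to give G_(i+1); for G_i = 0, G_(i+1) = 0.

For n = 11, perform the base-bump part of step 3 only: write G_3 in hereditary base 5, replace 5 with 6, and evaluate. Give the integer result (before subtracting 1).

279938

[0] 11 ≡ 2^(2 + 1) + 2 + 1 (base 2). Lift 3: 85. −1: 84.
[1] 84 ≡ 3^(3 + 1) + 3 (base 3). Lift 4: 1028. −1: 1027.
[2] 1027 ≡ 4^(4 + 1) + 3 (base 4). Lift 5: 15628. −1: 15627.
[3] 15627 ≡ 5^(5 + 1) + 2 (base 5). Lift 6: 279938. −1: 279937.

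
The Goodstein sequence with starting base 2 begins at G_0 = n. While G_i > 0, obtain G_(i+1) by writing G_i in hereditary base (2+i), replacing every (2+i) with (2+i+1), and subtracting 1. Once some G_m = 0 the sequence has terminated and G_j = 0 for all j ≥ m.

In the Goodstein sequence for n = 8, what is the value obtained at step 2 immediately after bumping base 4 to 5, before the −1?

[0] 8 ≡ 2^(2 + 1) (base 2). Lift 3: 81. −1: 80.
[1] 80 ≡ 2·3^3 + 2·3^2 + 2·3 + 2 (base 3). Lift 4: 554. −1: 553.
[2] 553 ≡ 2·4^4 + 2·4^2 + 2·4 + 1 (base 4). Lift 5: 6311. −1: 6310.

6311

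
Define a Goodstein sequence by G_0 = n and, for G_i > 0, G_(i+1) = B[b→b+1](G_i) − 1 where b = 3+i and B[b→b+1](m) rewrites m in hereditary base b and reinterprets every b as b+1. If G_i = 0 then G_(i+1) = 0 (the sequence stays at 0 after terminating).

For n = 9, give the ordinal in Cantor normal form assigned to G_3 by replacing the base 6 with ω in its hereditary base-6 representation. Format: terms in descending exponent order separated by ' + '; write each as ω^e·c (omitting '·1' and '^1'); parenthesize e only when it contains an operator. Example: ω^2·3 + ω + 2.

ω·3 + 1

step 0: 9 = 3^2; sub 4 for 3: 4^2; = 16; G_1 = 16−1 = 15
step 1: 15 = 3·4 + 3; sub 5 for 4: 3·5 + 3; = 18; G_2 = 18−1 = 17
step 2: 17 = 3·5 + 2; sub 6 for 5: 3·6 + 2; = 20; G_3 = 20−1 = 19
step 3: 19 = 3·6 + 1; sub 7 for 6: 3·7 + 1; = 22; G_4 = 22−1 = 21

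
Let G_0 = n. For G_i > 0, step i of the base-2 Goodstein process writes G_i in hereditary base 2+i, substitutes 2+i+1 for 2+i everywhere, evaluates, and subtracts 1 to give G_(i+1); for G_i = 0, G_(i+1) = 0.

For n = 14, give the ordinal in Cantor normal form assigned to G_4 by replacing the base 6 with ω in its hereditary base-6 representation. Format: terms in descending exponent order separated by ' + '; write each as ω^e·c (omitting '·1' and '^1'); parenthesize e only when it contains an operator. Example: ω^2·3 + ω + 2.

(0) 14|_2 = 2^(2 + 1) + 2^2 + 2 ↦ 3^(3 + 1) + 3^3 + 3|_3 = 111 ⇒ 110
(1) 110|_3 = 3^(3 + 1) + 3^3 + 2 ↦ 4^(4 + 1) + 4^4 + 2|_4 = 1282 ⇒ 1281
(2) 1281|_4 = 4^(4 + 1) + 4^4 + 1 ↦ 5^(5 + 1) + 5^5 + 1|_5 = 18751 ⇒ 18750
(3) 18750|_5 = 5^(5 + 1) + 5^5 ↦ 6^(6 + 1) + 6^6|_6 = 326592 ⇒ 326591
(4) 326591|_6 = 6^(6 + 1) + 5·6^5 + 5·6^4 + 5·6^3 + 5·6^2 + 5·6 + 5 ↦ 7^(7 + 1) + 5·7^5 + 5·7^4 + 5·7^3 + 5·7^2 + 5·7 + 5|_7 = 5862841 ⇒ 5862840

ω^(ω + 1) + ω^5·5 + ω^4·5 + ω^3·5 + ω^2·5 + ω·5 + 5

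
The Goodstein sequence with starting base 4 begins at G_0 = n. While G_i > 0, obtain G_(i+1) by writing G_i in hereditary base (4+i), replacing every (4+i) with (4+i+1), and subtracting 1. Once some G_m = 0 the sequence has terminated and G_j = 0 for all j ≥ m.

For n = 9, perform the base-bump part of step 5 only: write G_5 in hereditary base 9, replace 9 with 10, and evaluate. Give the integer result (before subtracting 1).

step 0: 9 = 2·4 + 1; sub 5 for 4: 2·5 + 1; = 11; G_1 = 11−1 = 10
step 1: 10 = 2·5; sub 6 for 5: 2·6; = 12; G_2 = 12−1 = 11
step 2: 11 = 6 + 5; sub 7 for 6: 7 + 5; = 12; G_3 = 12−1 = 11
step 3: 11 = 7 + 4; sub 8 for 7: 8 + 4; = 12; G_4 = 12−1 = 11
step 4: 11 = 8 + 3; sub 9 for 8: 9 + 3; = 12; G_5 = 12−1 = 11
step 5: 11 = 9 + 2; sub 10 for 9: 10 + 2; = 12; G_6 = 12−1 = 11

12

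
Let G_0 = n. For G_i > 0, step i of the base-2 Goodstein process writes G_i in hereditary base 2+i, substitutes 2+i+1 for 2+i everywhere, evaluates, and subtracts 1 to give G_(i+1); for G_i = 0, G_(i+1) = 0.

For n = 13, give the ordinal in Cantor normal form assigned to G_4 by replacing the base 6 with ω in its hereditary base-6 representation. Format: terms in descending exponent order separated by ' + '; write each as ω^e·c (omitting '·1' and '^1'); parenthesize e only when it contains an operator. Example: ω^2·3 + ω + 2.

(0) 13|_2 = 2^(2 + 1) + 2^2 + 1 ↦ 3^(3 + 1) + 3^3 + 1|_3 = 109 ⇒ 108
(1) 108|_3 = 3^(3 + 1) + 3^3 ↦ 4^(4 + 1) + 4^4|_4 = 1280 ⇒ 1279
(2) 1279|_4 = 4^(4 + 1) + 3·4^3 + 3·4^2 + 3·4 + 3 ↦ 5^(5 + 1) + 3·5^3 + 3·5^2 + 3·5 + 3|_5 = 16093 ⇒ 16092
(3) 16092|_5 = 5^(5 + 1) + 3·5^3 + 3·5^2 + 3·5 + 2 ↦ 6^(6 + 1) + 3·6^3 + 3·6^2 + 3·6 + 2|_6 = 280712 ⇒ 280711
(4) 280711|_6 = 6^(6 + 1) + 3·6^3 + 3·6^2 + 3·6 + 1 ↦ 7^(7 + 1) + 3·7^3 + 3·7^2 + 3·7 + 1|_7 = 5765999 ⇒ 5765998

ω^(ω + 1) + ω^3·3 + ω^2·3 + ω·3 + 1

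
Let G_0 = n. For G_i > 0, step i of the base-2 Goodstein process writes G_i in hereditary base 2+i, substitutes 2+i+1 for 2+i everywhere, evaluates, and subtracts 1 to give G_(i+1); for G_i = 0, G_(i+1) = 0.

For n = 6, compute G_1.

29

6 —HB2→ 2^2 + 2 —bump→ 3^3 + 3 = 30 —(−1)→ 29
29 —HB3→ 3^3 + 2 —bump→ 4^4 + 2 = 258 —(−1)→ 257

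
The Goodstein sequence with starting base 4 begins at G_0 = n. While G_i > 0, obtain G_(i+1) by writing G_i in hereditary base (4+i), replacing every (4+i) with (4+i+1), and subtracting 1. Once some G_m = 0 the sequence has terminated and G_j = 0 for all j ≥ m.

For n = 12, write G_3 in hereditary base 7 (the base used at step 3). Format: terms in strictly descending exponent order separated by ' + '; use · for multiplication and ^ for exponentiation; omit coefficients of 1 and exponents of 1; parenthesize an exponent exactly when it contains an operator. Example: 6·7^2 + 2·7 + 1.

2·7 + 2

(0) 12|_4 = 3·4 ↦ 3·5|_5 = 15 ⇒ 14
(1) 14|_5 = 2·5 + 4 ↦ 2·6 + 4|_6 = 16 ⇒ 15
(2) 15|_6 = 2·6 + 3 ↦ 2·7 + 3|_7 = 17 ⇒ 16
(3) 16|_7 = 2·7 + 2 ↦ 2·8 + 2|_8 = 18 ⇒ 17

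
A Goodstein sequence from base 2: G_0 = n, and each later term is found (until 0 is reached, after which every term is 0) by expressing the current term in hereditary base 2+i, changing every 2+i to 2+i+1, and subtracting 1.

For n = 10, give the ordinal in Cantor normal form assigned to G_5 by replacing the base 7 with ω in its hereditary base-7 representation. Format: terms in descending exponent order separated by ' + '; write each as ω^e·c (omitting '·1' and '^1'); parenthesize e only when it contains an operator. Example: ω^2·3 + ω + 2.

ω^ω·5 + ω^5·5 + ω^4·5 + ω^3·5 + ω^2·5 + ω·5 + 4

(0) 10|_2 = 2^(2 + 1) + 2 ↦ 3^(3 + 1) + 3|_3 = 84 ⇒ 83
(1) 83|_3 = 3^(3 + 1) + 2 ↦ 4^(4 + 1) + 2|_4 = 1026 ⇒ 1025
(2) 1025|_4 = 4^(4 + 1) + 1 ↦ 5^(5 + 1) + 1|_5 = 15626 ⇒ 15625
(3) 15625|_5 = 5^(5 + 1) ↦ 6^(6 + 1)|_6 = 279936 ⇒ 279935
(4) 279935|_6 = 5·6^6 + 5·6^5 + 5·6^4 + 5·6^3 + 5·6^2 + 5·6 + 5 ↦ 5·7^7 + 5·7^5 + 5·7^4 + 5·7^3 + 5·7^2 + 5·7 + 5|_7 = 4215755 ⇒ 4215754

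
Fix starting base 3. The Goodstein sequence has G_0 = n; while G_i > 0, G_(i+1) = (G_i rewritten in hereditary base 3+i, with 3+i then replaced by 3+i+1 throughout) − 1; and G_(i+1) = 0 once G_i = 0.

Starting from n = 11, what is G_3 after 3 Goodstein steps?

11 —HB3→ 3^2 + 2 —bump→ 4^2 + 2 = 18 —(−1)→ 17
17 —HB4→ 4^2 + 1 —bump→ 5^2 + 1 = 26 —(−1)→ 25
25 —HB5→ 5^2 —bump→ 6^2 = 36 —(−1)→ 35
35 —HB6→ 5·6 + 5 —bump→ 5·7 + 5 = 40 —(−1)→ 39

35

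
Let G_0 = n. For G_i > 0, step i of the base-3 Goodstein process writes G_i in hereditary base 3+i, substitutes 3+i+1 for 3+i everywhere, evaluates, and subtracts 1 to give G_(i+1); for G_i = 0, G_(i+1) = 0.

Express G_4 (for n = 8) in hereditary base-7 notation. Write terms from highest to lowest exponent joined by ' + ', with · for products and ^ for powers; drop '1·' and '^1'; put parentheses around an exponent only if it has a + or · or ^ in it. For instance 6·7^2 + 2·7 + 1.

G_0=8  [base 3] 2·3 + 2  →[3↦4]→  2·4 + 2 = 10  −1 ⇒ G_1=9
G_1=9  [base 4] 2·4 + 1  →[4↦5]→  2·5 + 1 = 11  −1 ⇒ G_2=10
G_2=10  [base 5] 2·5  →[5↦6]→  2·6 = 12  −1 ⇒ G_3=11
G_3=11  [base 6] 6 + 5  →[6↦7]→  7 + 5 = 12  −1 ⇒ G_4=11
G_4=11  [base 7] 7 + 4  →[7↦8]→  8 + 4 = 12  −1 ⇒ G_5=11

7 + 4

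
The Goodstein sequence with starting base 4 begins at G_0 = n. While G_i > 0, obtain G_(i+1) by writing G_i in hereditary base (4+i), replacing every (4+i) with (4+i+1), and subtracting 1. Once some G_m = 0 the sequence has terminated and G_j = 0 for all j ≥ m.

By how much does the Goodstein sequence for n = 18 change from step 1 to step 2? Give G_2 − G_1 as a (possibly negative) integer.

[0] 18 ≡ 4^2 + 2 (base 4). Lift 5: 27. −1: 26.
[1] 26 ≡ 5^2 + 1 (base 5). Lift 6: 37. −1: 36.

10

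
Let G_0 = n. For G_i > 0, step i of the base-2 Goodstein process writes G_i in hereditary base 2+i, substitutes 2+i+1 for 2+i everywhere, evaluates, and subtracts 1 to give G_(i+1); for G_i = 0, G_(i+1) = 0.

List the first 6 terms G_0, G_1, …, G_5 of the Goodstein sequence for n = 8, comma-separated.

8, 80, 553, 6310, 93395, 1647195

G_0 = 8. HB_2(8) = 2^(2 + 1). Bump = 81. G_1 = 80.
G_1 = 80. HB_3(80) = 2·3^3 + 2·3^2 + 2·3 + 2. Bump = 554. G_2 = 553.
G_2 = 553. HB_4(553) = 2·4^4 + 2·4^2 + 2·4 + 1. Bump = 6311. G_3 = 6310.
G_3 = 6310. HB_5(6310) = 2·5^5 + 2·5^2 + 2·5. Bump = 93396. G_4 = 93395.
G_4 = 93395. HB_6(93395) = 2·6^6 + 2·6^2 + 6 + 5. Bump = 1647196. G_5 = 1647195.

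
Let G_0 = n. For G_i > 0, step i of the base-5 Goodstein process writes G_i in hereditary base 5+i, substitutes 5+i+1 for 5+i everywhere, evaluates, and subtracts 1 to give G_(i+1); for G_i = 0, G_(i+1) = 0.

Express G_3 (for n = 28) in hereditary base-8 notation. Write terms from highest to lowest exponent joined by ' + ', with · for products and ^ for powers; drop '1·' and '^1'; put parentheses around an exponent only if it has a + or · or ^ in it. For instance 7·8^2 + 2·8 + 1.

8^2

(0) 28|_5 = 5^2 + 3 ↦ 6^2 + 3|_6 = 39 ⇒ 38
(1) 38|_6 = 6^2 + 2 ↦ 7^2 + 2|_7 = 51 ⇒ 50
(2) 50|_7 = 7^2 + 1 ↦ 8^2 + 1|_8 = 65 ⇒ 64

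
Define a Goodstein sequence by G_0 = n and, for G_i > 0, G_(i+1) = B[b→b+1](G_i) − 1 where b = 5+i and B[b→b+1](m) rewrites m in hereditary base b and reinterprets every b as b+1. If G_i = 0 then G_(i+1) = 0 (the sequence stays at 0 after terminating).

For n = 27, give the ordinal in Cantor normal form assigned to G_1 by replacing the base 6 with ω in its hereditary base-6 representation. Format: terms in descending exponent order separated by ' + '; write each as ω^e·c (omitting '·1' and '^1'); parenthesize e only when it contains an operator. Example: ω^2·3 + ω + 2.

ω^2 + 1

27 —HB5→ 5^2 + 2 —bump→ 6^2 + 2 = 38 —(−1)→ 37
37 —HB6→ 6^2 + 1 —bump→ 7^2 + 1 = 50 —(−1)→ 49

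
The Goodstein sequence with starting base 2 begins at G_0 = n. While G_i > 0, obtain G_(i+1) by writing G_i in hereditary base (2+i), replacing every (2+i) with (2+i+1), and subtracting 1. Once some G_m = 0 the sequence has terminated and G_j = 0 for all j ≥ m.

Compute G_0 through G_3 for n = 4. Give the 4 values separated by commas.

step 0: 4 = 2^2; sub 3 for 2: 3^3; = 27; G_1 = 27−1 = 26
step 1: 26 = 2·3^2 + 2·3 + 2; sub 4 for 3: 2·4^2 + 2·4 + 2; = 42; G_2 = 42−1 = 41
step 2: 41 = 2·4^2 + 2·4 + 1; sub 5 for 4: 2·5^2 + 2·5 + 1; = 61; G_3 = 61−1 = 60

4, 26, 41, 60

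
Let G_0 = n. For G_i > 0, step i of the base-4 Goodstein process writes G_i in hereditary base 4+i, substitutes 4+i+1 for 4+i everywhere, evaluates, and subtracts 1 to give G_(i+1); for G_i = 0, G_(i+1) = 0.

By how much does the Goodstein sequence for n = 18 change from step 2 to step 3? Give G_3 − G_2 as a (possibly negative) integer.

step 0: 18 = 4^2 + 2; sub 5 for 4: 5^2 + 2; = 27; G_1 = 27−1 = 26
step 1: 26 = 5^2 + 1; sub 6 for 5: 6^2 + 1; = 37; G_2 = 37−1 = 36
step 2: 36 = 6^2; sub 7 for 6: 7^2; = 49; G_3 = 49−1 = 48

12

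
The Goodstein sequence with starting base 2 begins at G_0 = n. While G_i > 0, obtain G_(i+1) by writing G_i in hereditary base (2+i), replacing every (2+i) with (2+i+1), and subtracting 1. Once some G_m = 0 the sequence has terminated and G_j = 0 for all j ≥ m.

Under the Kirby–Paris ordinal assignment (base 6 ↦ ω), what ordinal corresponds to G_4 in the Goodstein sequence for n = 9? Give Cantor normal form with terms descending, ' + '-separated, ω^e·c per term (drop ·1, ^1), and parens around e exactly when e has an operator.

9 —HB2→ 2^(2 + 1) + 1 —bump→ 3^(3 + 1) + 1 = 82 —(−1)→ 81
81 —HB3→ 3^(3 + 1) —bump→ 4^(4 + 1) = 1024 —(−1)→ 1023
1023 —HB4→ 3·4^4 + 3·4^3 + 3·4^2 + 3·4 + 3 —bump→ 3·5^5 + 3·5^3 + 3·5^2 + 3·5 + 3 = 9843 —(−1)→ 9842
9842 —HB5→ 3·5^5 + 3·5^3 + 3·5^2 + 3·5 + 2 —bump→ 3·6^6 + 3·6^3 + 3·6^2 + 3·6 + 2 = 140744 —(−1)→ 140743
140743 —HB6→ 3·6^6 + 3·6^3 + 3·6^2 + 3·6 + 1 —bump→ 3·7^7 + 3·7^3 + 3·7^2 + 3·7 + 1 = 2471827 —(−1)→ 2471826

ω^ω·3 + ω^3·3 + ω^2·3 + ω·3 + 1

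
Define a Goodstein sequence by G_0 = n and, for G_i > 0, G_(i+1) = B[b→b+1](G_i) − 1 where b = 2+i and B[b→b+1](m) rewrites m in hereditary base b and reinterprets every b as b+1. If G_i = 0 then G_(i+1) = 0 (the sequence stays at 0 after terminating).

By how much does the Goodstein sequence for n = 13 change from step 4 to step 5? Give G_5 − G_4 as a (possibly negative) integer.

G_0 = 13. HB_2(13) = 2^(2 + 1) + 2^2 + 1. Bump = 109. G_1 = 108.
G_1 = 108. HB_3(108) = 3^(3 + 1) + 3^3. Bump = 1280. G_2 = 1279.
G_2 = 1279. HB_4(1279) = 4^(4 + 1) + 3·4^3 + 3·4^2 + 3·4 + 3. Bump = 16093. G_3 = 16092.
G_3 = 16092. HB_5(16092) = 5^(5 + 1) + 3·5^3 + 3·5^2 + 3·5 + 2. Bump = 280712. G_4 = 280711.
G_4 = 280711. HB_6(280711) = 6^(6 + 1) + 3·6^3 + 3·6^2 + 3·6 + 1. Bump = 5765999. G_5 = 5765998.

5485287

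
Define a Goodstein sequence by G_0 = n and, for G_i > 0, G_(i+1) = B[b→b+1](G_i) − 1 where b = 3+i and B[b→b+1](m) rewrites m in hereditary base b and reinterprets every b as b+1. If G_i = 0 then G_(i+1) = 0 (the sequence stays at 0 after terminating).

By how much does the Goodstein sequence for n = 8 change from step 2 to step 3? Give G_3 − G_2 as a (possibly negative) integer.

1

[0] 8 ≡ 2·3 + 2 (base 3). Lift 4: 10. −1: 9.
[1] 9 ≡ 2·4 + 1 (base 4). Lift 5: 11. −1: 10.
[2] 10 ≡ 2·5 (base 5). Lift 6: 12. −1: 11.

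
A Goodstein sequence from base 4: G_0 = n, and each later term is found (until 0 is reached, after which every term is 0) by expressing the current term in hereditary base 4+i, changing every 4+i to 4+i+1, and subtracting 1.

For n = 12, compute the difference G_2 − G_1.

base 4: 12 = 3·4; at 5: 3·5 = 15; next = 14
base 5: 14 = 2·5 + 4; at 6: 2·6 + 4 = 16; next = 15

1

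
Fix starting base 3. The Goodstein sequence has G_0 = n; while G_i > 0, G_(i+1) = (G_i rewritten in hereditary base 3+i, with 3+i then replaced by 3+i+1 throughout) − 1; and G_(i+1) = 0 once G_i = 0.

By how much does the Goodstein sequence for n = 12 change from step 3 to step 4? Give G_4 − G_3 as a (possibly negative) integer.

12

step 0: 12 = 3^2 + 3; sub 4 for 3: 4^2 + 4; = 20; G_1 = 20−1 = 19
step 1: 19 = 4^2 + 3; sub 5 for 4: 5^2 + 3; = 28; G_2 = 28−1 = 27
step 2: 27 = 5^2 + 2; sub 6 for 5: 6^2 + 2; = 38; G_3 = 38−1 = 37
step 3: 37 = 6^2 + 1; sub 7 for 6: 7^2 + 1; = 50; G_4 = 50−1 = 49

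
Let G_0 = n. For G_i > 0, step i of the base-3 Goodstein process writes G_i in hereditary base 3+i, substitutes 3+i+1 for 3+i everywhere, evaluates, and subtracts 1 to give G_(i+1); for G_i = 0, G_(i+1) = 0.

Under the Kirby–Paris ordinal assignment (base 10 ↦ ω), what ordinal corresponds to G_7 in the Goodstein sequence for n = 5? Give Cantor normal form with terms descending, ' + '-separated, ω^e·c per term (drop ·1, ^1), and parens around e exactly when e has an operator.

G_0=5  [base 3] 3 + 2  →[3↦4]→  4 + 2 = 6  −1 ⇒ G_1=5
G_1=5  [base 4] 4 + 1  →[4↦5]→  5 + 1 = 6  −1 ⇒ G_2=5
G_2=5  [base 5] 5  →[5↦6]→  6 = 6  −1 ⇒ G_3=5
G_3=5  [base 6] 5  →[6↦7]→  5 = 5  −1 ⇒ G_4=4
G_4=4  [base 7] 4  →[7↦8]→  4 = 4  −1 ⇒ G_5=3
G_5=3  [base 8] 3  →[8↦9]→  3 = 3  −1 ⇒ G_6=2
G_6=2  [base 9] 2  →[9↦10]→  2 = 2  −1 ⇒ G_7=1
G_7=1  [base 10] 1  →[10↦11]→  1 = 1  −1 ⇒ G_8=0

1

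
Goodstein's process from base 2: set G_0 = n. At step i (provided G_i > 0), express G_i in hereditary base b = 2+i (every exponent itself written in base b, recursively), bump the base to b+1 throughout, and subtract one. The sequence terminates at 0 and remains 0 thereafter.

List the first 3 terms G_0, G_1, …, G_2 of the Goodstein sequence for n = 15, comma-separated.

15, 111, 1283

G_0 = 15. HB_2(15) = 2^(2 + 1) + 2^2 + 2 + 1. Bump = 112. G_1 = 111.
G_1 = 111. HB_3(111) = 3^(3 + 1) + 3^3 + 3. Bump = 1284. G_2 = 1283.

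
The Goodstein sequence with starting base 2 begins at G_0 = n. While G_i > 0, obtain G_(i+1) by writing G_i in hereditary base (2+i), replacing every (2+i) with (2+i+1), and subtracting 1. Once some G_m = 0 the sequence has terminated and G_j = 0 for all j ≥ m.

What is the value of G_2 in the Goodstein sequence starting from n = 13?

1279

step 0: 13 = 2^(2 + 1) + 2^2 + 1; sub 3 for 2: 3^(3 + 1) + 3^3 + 1; = 109; G_1 = 109−1 = 108
step 1: 108 = 3^(3 + 1) + 3^3; sub 4 for 3: 4^(4 + 1) + 4^4; = 1280; G_2 = 1280−1 = 1279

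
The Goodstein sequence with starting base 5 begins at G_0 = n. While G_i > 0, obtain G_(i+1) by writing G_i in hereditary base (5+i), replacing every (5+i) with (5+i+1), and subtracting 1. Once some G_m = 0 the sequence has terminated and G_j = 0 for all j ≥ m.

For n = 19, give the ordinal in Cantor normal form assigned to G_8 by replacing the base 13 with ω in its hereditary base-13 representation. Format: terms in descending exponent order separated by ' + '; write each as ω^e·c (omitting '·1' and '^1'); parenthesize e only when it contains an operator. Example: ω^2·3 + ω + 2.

[0] 19 ≡ 3·5 + 4 (base 5). Lift 6: 22. −1: 21.
[1] 21 ≡ 3·6 + 3 (base 6). Lift 7: 24. −1: 23.
[2] 23 ≡ 3·7 + 2 (base 7). Lift 8: 26. −1: 25.
[3] 25 ≡ 3·8 + 1 (base 8). Lift 9: 28. −1: 27.
[4] 27 ≡ 3·9 (base 9). Lift 10: 30. −1: 29.
[5] 29 ≡ 2·10 + 9 (base 10). Lift 11: 31. −1: 30.
[6] 30 ≡ 2·11 + 8 (base 11). Lift 12: 32. −1: 31.
[7] 31 ≡ 2·12 + 7 (base 12). Lift 13: 33. −1: 32.
[8] 32 ≡ 2·13 + 6 (base 13). Lift 14: 34. −1: 33.

ω·2 + 6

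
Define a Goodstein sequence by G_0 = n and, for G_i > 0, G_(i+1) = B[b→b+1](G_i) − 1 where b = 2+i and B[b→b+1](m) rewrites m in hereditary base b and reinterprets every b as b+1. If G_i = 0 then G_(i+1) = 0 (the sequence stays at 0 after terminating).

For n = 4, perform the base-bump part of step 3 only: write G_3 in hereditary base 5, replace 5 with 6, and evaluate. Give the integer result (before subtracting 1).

G_0=4  [base 2] 2^2  →[2↦3]→  3^3 = 27  −1 ⇒ G_1=26
G_1=26  [base 3] 2·3^2 + 2·3 + 2  →[3↦4]→  2·4^2 + 2·4 + 2 = 42  −1 ⇒ G_2=41
G_2=41  [base 4] 2·4^2 + 2·4 + 1  →[4↦5]→  2·5^2 + 2·5 + 1 = 61  −1 ⇒ G_3=60
G_3=60  [base 5] 2·5^2 + 2·5  →[5↦6]→  2·6^2 + 2·6 = 84  −1 ⇒ G_4=83

84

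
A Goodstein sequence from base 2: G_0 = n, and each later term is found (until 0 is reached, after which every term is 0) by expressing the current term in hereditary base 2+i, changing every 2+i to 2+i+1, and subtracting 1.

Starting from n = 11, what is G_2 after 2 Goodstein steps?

1027

[0] 11 ≡ 2^(2 + 1) + 2 + 1 (base 2). Lift 3: 85. −1: 84.
[1] 84 ≡ 3^(3 + 1) + 3 (base 3). Lift 4: 1028. −1: 1027.
[2] 1027 ≡ 4^(4 + 1) + 3 (base 4). Lift 5: 15628. −1: 15627.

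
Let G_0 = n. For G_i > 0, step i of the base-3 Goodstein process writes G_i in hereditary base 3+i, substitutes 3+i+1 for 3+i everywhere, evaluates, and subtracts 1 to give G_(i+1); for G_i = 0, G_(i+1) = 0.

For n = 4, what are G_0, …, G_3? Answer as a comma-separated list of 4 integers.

G_0=4  [base 3] 3 + 1  →[3↦4]→  4 + 1 = 5  −1 ⇒ G_1=4
G_1=4  [base 4] 4  →[4↦5]→  5 = 5  −1 ⇒ G_2=4
G_2=4  [base 5] 4  →[5↦6]→  4 = 4  −1 ⇒ G_3=3

4, 4, 4, 3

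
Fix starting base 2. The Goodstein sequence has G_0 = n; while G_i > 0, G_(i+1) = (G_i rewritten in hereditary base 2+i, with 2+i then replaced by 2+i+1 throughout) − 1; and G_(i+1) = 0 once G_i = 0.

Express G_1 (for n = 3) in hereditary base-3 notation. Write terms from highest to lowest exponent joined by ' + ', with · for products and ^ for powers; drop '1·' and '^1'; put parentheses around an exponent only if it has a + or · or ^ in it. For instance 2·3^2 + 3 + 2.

G_0 = 3. HB_2(3) = 2 + 1. Bump = 4. G_1 = 3.
G_1 = 3. HB_3(3) = 3. Bump = 4. G_2 = 3.

3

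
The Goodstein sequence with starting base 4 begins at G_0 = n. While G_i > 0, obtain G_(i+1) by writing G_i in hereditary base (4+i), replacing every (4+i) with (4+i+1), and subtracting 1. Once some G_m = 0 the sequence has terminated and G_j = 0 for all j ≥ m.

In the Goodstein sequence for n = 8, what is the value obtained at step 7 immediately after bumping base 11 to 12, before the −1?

8

i=0: 8 = 2·4 (b=4); 4→5: 2·5 = 10; 10−1 = 9
i=1: 9 = 5 + 4 (b=5); 5→6: 6 + 4 = 10; 10−1 = 9
i=2: 9 = 6 + 3 (b=6); 6→7: 7 + 3 = 10; 10−1 = 9
i=3: 9 = 7 + 2 (b=7); 7→8: 8 + 2 = 10; 10−1 = 9
i=4: 9 = 8 + 1 (b=8); 8→9: 9 + 1 = 10; 10−1 = 9
i=5: 9 = 9 (b=9); 9→10: 10 = 10; 10−1 = 9
i=6: 9 = 9 (b=10); 10→11: 9 = 9; 9−1 = 8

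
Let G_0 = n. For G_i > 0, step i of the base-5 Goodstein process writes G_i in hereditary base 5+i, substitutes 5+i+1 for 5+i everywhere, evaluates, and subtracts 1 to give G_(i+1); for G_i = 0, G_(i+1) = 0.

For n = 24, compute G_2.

24 —HB5→ 4·5 + 4 —bump→ 4·6 + 4 = 28 —(−1)→ 27
27 —HB6→ 4·6 + 3 —bump→ 4·7 + 3 = 31 —(−1)→ 30
30 —HB7→ 4·7 + 2 —bump→ 4·8 + 2 = 34 —(−1)→ 33

30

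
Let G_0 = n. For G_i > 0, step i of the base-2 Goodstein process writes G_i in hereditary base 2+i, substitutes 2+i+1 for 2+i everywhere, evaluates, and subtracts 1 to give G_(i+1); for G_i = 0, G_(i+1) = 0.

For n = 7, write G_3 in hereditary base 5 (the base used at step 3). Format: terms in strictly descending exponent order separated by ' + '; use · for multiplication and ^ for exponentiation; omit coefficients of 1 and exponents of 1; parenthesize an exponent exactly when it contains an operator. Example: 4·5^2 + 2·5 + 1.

i=0: 7 = 2^2 + 2 + 1 (b=2); 2→3: 3^3 + 3 + 1 = 31; 31−1 = 30
i=1: 30 = 3^3 + 3 (b=3); 3→4: 4^4 + 4 = 260; 260−1 = 259
i=2: 259 = 4^4 + 3 (b=4); 4→5: 5^5 + 3 = 3128; 3128−1 = 3127
i=3: 3127 = 5^5 + 2 (b=5); 5→6: 6^6 + 2 = 46658; 46658−1 = 46657

5^5 + 2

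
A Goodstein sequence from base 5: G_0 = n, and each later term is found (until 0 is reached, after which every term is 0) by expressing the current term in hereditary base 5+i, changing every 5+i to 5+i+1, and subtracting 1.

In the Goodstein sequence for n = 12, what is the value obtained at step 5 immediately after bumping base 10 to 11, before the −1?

12 —HB5→ 2·5 + 2 —bump→ 2·6 + 2 = 14 —(−1)→ 13
13 —HB6→ 2·6 + 1 —bump→ 2·7 + 1 = 15 —(−1)→ 14
14 —HB7→ 2·7 —bump→ 2·8 = 16 —(−1)→ 15
15 —HB8→ 8 + 7 —bump→ 9 + 7 = 16 —(−1)→ 15
15 —HB9→ 9 + 6 —bump→ 10 + 6 = 16 —(−1)→ 15
15 —HB10→ 10 + 5 —bump→ 11 + 5 = 16 —(−1)→ 15

16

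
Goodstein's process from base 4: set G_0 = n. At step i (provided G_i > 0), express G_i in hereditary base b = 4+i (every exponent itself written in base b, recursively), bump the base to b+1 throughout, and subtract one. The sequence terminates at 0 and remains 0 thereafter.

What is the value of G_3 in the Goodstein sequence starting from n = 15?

i=0: 15 = 3·4 + 3 (b=4); 4→5: 3·5 + 3 = 18; 18−1 = 17
i=1: 17 = 3·5 + 2 (b=5); 5→6: 3·6 + 2 = 20; 20−1 = 19
i=2: 19 = 3·6 + 1 (b=6); 6→7: 3·7 + 1 = 22; 22−1 = 21

21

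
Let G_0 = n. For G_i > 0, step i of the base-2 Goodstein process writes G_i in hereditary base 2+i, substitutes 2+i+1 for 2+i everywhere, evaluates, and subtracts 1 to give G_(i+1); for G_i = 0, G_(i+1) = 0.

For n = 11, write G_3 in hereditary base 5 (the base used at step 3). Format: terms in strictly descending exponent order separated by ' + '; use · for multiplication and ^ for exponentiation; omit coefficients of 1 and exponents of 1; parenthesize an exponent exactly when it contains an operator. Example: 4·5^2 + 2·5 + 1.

base 2: 11 = 2^(2 + 1) + 2 + 1; at 3: 3^(3 + 1) + 3 + 1 = 85; next = 84
base 3: 84 = 3^(3 + 1) + 3; at 4: 4^(4 + 1) + 4 = 1028; next = 1027
base 4: 1027 = 4^(4 + 1) + 3; at 5: 5^(5 + 1) + 3 = 15628; next = 15627

5^(5 + 1) + 2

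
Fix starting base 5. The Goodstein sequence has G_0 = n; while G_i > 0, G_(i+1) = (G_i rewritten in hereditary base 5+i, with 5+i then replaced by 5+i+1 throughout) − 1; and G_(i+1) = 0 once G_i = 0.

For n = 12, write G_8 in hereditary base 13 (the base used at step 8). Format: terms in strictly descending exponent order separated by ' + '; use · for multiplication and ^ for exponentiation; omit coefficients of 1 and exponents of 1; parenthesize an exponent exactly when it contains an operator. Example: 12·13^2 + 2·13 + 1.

13 + 2

i=0: 12 = 2·5 + 2 (b=5); 5→6: 2·6 + 2 = 14; 14−1 = 13
i=1: 13 = 2·6 + 1 (b=6); 6→7: 2·7 + 1 = 15; 15−1 = 14
i=2: 14 = 2·7 (b=7); 7→8: 2·8 = 16; 16−1 = 15
i=3: 15 = 8 + 7 (b=8); 8→9: 9 + 7 = 16; 16−1 = 15
i=4: 15 = 9 + 6 (b=9); 9→10: 10 + 6 = 16; 16−1 = 15
i=5: 15 = 10 + 5 (b=10); 10→11: 11 + 5 = 16; 16−1 = 15
i=6: 15 = 11 + 4 (b=11); 11→12: 12 + 4 = 16; 16−1 = 15
i=7: 15 = 12 + 3 (b=12); 12→13: 13 + 3 = 16; 16−1 = 15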